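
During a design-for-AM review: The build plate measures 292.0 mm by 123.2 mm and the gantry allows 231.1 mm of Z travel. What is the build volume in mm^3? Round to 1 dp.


V = 292.0 * 123.2 * 231.1 = 8313683.8 mm^3


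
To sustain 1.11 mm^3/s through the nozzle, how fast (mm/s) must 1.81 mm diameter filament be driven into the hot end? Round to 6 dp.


A = pi*(1.81/2)^2 = 2.573043
v = 1.11 / 2.573043 = 0.431396 mm/s


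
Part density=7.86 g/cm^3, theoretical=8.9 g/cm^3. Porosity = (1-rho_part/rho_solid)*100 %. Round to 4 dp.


Porosity = (1-7.86/8.9)*100 = 11.6854 %


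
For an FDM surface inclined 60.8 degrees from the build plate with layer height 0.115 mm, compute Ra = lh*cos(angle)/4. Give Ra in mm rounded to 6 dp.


Ra = 0.115 * cos(60.8) / 4 = 0.014026 mm


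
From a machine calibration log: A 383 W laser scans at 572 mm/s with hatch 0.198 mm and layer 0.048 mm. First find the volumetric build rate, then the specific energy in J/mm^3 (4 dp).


Build rate = 572 * 0.198 * 0.048 = 5.436288 mm^3/s
SE = 383 / 5.436288 = 70.4525 J/mm^3


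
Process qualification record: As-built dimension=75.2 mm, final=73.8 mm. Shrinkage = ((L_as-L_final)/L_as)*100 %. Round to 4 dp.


Shrinkage = ((75.2-73.8)/75.2)*100 = 1.8617 %


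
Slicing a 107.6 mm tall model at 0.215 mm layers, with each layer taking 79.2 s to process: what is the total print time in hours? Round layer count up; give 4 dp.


Layers = ceil(107.6/0.215) = 501
t = 501 * 79.2 / 3600 = 11.022 hrs


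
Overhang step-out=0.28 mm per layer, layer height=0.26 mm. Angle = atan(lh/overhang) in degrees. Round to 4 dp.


angle = atan(0.26/0.28) = 42.8789 degrees


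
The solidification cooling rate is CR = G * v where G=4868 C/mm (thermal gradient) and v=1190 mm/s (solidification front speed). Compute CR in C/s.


CR = 4868 * 1190 = 5792920 C/s


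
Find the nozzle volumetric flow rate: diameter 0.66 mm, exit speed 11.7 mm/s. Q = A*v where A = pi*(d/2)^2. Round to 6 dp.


A = pi*(0.66/2)^2 = 0.34211944 mm^2
Q = 0.34211944 * 11.7 = 4.002797 mm^3/s


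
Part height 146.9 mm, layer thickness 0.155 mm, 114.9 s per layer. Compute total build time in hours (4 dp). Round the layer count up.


Layers = ceil(146.9/0.155) = 948
t = 948 * 114.9 / 3600 = 30.257 hrs


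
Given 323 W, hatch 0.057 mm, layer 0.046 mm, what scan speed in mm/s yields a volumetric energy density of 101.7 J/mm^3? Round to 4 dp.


v = 323 / (101.7*0.057*0.046) = 1211.2921 mm/s


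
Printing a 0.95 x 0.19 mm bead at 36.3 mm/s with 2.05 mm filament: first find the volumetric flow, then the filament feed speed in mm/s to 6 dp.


Q = 0.95 * 0.19 * 36.3 = 6.55215 mm^3/s
A_fil = pi*(2.05/2)^2 = 3.30063578 mm^2
v_feed = 6.55215 / 3.30063578 = 1.985118 mm/s


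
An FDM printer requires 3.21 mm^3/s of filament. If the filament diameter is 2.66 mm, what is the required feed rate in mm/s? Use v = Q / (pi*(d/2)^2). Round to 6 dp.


A = pi*(2.66/2)^2 = 5.557163
v = 3.21 / 5.557163 = 0.577633 mm/s


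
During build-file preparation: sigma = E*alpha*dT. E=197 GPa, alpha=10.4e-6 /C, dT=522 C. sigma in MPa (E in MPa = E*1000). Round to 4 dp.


sigma = 197*1000 * 10.4e-6 * 522 = 1069.4736 MPa


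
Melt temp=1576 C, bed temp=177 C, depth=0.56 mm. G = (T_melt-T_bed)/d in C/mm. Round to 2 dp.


G = (1576-177)/0.56 = 2498.21 C/mm


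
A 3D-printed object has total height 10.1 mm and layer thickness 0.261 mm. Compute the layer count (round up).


Layers = ceil(10.1/0.261) = 39


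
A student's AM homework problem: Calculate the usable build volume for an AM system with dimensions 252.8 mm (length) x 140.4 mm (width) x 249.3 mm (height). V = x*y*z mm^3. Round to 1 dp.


V = 252.8 * 140.4 * 249.3 = 8848434.8 mm^3


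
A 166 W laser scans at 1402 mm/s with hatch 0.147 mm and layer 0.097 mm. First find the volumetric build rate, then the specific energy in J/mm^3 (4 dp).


Build rate = 1402 * 0.147 * 0.097 = 19.991118 mm^3/s
SE = 166 / 19.991118 = 8.3037 J/mm^3


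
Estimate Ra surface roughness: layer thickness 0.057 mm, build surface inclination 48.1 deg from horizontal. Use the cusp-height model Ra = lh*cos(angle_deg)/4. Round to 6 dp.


Ra = 0.057 * cos(48.1) / 4 = 0.009517 mm


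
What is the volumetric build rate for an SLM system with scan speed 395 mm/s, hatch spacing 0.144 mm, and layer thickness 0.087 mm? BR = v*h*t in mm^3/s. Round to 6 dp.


Rate = 395 * 0.144 * 0.087 = 4.94856 mm^3/s


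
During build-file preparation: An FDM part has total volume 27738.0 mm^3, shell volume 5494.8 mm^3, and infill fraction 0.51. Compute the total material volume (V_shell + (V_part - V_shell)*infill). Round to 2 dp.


V_infill = (27738.0 - 5494.8) * 0.51 = 11344.03
V_total = 5494.8 + 11344.03 = 16838.83 mm^3


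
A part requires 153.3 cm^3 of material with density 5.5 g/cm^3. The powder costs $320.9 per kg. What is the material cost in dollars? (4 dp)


Mass = 153.3*5.5/1000 = 0.84315 kg
Cost = 0.84315 * 320.9 = 270.5668 $


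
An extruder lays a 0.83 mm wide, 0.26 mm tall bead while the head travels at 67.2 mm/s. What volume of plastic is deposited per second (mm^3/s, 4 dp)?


Rate = 0.83 * 0.26 * 67.2 = 14.5018 mm^3/s


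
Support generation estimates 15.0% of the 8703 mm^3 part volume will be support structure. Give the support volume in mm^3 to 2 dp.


V_support = 8703 * 0.15 = 1305.45 mm^3


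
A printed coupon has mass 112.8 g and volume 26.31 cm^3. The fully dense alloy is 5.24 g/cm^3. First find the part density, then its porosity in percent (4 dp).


rho_part = 112.8 / 26.31 = 4.28734322 g/cm^3
Porosity = (1 - 4.28734322/5.24)*100 = 18.1805 %


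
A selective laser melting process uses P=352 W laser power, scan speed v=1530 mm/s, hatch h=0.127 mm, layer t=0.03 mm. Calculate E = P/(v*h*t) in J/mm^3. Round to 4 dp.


E = 352 / (1530*0.127*0.03) = 60.3846 J/mm^3


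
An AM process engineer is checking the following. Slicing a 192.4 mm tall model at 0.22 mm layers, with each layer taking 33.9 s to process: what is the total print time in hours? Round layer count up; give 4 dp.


Layers = ceil(192.4/0.22) = 875
t = 875 * 33.9 / 3600 = 8.2396 hrs


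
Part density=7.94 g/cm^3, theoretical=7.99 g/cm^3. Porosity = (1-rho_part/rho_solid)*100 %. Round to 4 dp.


Porosity = (1-7.94/7.99)*100 = 0.6258 %


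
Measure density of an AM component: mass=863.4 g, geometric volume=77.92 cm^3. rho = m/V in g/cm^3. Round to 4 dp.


rho = 863.4 / 77.92 = 11.0806 g/cm^3


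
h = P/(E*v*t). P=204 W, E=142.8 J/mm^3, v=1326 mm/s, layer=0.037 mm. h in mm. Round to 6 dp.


h = 204 / (142.8*1326*0.037) = 0.029118 mm


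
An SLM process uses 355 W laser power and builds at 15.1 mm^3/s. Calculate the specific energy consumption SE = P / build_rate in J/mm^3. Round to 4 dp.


SE = 355 / 15.1 = 23.5099 J/mm^3


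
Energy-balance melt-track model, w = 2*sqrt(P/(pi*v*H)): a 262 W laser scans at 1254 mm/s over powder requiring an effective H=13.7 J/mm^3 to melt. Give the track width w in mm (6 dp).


w = 2*sqrt(262/(pi*1254*13.7)) = 0.139347 mm


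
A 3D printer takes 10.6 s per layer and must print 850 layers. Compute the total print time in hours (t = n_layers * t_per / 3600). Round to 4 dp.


t = 850 * 10.6 / 3600 = 2.5028 hrs


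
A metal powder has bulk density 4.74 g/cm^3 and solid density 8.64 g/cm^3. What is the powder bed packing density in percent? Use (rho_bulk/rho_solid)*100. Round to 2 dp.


Packing = (4.74/8.64)*100 = 54.86 %


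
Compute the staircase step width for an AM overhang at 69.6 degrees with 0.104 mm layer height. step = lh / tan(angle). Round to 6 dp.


step = 0.104 / tan(69.6) = 0.038677 mm


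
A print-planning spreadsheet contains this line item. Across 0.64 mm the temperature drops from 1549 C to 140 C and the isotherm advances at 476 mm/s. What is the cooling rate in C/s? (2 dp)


G = (1549-140)/0.64 = 2201.5625 C/mm
CR = 2201.5625 * 476 = 1047943.75 C/s


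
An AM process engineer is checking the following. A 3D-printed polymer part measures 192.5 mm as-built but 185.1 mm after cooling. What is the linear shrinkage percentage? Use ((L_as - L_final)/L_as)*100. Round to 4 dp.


Shrinkage = ((192.5-185.1)/192.5)*100 = 3.8442 %


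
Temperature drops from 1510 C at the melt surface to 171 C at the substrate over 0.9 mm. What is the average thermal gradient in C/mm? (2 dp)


G = (1510-171)/0.9 = 1487.78 C/mm


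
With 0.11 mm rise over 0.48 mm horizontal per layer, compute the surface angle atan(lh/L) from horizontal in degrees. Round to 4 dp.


angle = atan(0.11/0.48) = 12.9074 degrees


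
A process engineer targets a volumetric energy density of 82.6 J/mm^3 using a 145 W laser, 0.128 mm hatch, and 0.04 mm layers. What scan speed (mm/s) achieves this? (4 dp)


v = 145 / (82.6*0.128*0.04) = 342.8609 mm/s


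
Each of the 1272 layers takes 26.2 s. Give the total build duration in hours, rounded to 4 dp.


t = 1272 * 26.2 / 3600 = 9.2573 hrs


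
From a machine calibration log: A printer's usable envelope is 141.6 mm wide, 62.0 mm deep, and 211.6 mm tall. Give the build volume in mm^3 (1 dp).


V = 141.6 * 62.0 * 211.6 = 1857678.7 mm^3


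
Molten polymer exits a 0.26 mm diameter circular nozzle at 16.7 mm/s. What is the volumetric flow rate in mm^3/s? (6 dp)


A = pi*(0.26/2)^2 = 0.05309292 mm^2
Q = 0.05309292 * 16.7 = 0.886652 mm^3/s


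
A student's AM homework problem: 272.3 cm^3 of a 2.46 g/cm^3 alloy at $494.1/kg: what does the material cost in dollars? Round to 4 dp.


Mass = 272.3*2.46/1000 = 0.669858 kg
Cost = 0.669858 * 494.1 = 330.9768 $


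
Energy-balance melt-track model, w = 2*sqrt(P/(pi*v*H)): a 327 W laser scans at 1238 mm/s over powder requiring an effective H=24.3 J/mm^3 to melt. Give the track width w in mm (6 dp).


w = 2*sqrt(327/(pi*1238*24.3)) = 0.117643 mm


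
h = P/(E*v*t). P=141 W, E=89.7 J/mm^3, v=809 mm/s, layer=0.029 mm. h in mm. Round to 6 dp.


h = 141 / (89.7*809*0.029) = 0.067001 mm


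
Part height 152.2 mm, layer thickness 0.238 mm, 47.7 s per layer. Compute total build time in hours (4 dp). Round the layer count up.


Layers = ceil(152.2/0.238) = 640
t = 640 * 47.7 / 3600 = 8.48 hrs


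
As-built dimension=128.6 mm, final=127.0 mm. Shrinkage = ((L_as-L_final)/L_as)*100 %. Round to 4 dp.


Shrinkage = ((128.6-127.0)/128.6)*100 = 1.2442 %


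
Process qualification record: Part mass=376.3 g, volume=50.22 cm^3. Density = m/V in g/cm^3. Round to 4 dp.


rho = 376.3 / 50.22 = 7.493 g/cm^3


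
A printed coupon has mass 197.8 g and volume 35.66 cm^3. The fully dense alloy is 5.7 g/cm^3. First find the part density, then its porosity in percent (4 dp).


rho_part = 197.8 / 35.66 = 5.54683118 g/cm^3
Porosity = (1 - 5.54683118/5.7)*100 = 2.6872 %


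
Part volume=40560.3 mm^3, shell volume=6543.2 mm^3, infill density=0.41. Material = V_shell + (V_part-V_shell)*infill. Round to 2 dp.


V_infill = (40560.3 - 6543.2) * 0.41 = 13947.01
V_total = 6543.2 + 13947.01 = 20490.21 mm^3


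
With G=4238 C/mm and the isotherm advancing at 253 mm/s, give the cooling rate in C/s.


CR = 4238 * 253 = 1072214 C/s


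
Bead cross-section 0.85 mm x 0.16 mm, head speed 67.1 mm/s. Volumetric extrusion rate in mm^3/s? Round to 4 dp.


Rate = 0.85 * 0.16 * 67.1 = 9.1256 mm^3/s


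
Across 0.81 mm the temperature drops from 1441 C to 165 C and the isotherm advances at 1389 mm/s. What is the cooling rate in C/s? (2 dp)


G = (1441-165)/0.81 = 1575.30864198 C/mm
CR = 1575.30864198 * 1389 = 2188103.7 C/s


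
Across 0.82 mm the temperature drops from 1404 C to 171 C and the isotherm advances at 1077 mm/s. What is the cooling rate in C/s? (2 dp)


G = (1404-171)/0.82 = 1503.65853659 C/mm
CR = 1503.65853659 * 1077 = 1619440.24 C/s


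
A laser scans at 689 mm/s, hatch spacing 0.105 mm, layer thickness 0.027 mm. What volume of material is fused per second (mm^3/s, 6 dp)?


Rate = 689 * 0.105 * 0.027 = 1.953315 mm^3/s


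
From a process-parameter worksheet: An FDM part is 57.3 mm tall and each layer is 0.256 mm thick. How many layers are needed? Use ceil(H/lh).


Layers = ceil(57.3/0.256) = 224


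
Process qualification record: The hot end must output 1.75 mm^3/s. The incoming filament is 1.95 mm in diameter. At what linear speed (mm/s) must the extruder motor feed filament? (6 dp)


A = pi*(1.95/2)^2 = 2.986477
v = 1.75 / 2.986477 = 0.585975 mm/s


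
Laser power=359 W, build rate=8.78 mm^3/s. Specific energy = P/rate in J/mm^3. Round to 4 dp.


SE = 359 / 8.78 = 40.8884 J/mm^3


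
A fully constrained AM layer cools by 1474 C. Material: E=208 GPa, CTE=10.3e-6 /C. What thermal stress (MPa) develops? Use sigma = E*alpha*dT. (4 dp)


sigma = 208*1000 * 10.3e-6 * 1474 = 3157.8976 MPa


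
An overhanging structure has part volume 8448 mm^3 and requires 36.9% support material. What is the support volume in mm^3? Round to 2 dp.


V_support = 8448 * 0.369 = 3117.31 mm^3


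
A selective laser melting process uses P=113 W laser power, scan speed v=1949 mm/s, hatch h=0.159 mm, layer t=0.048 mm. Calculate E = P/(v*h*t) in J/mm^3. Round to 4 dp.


E = 113 / (1949*0.159*0.048) = 7.5968 J/mm^3


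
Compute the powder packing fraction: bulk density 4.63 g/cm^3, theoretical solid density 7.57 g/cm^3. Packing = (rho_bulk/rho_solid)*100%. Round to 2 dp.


Packing = (4.63/7.57)*100 = 61.16 %


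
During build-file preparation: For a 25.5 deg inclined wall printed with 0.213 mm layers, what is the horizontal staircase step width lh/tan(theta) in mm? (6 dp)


step = 0.213 / tan(25.5) = 0.446564 mm


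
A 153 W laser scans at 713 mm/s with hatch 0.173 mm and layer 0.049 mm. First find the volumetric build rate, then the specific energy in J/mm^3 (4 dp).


Build rate = 713 * 0.173 * 0.049 = 6.044101 mm^3/s
SE = 153 / 6.044101 = 25.3139 J/mm^3


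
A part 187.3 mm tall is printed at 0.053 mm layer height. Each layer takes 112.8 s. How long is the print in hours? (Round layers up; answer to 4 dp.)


Layers = ceil(187.3/0.053) = 3534
t = 3534 * 112.8 / 3600 = 110.732 hrs


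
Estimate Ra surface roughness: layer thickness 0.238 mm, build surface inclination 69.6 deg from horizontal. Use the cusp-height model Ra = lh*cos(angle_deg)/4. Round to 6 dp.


Ra = 0.238 * cos(69.6) / 4 = 0.02074 mm


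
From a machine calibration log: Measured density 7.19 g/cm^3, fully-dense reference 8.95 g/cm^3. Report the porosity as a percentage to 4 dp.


Porosity = (1-7.19/8.95)*100 = 19.6648 %


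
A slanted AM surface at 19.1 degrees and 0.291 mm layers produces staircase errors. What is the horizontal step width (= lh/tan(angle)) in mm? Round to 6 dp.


step = 0.291 / tan(19.1) = 0.840358 mm


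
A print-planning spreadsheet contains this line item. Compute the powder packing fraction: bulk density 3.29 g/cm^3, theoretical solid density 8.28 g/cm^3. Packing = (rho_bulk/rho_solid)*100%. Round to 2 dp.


Packing = (3.29/8.28)*100 = 39.73 %


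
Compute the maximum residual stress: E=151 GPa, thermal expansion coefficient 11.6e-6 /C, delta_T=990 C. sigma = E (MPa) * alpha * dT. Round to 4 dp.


sigma = 151*1000 * 11.6e-6 * 990 = 1734.084 MPa


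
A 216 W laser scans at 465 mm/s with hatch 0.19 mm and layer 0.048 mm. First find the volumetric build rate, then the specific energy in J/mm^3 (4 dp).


Build rate = 465 * 0.19 * 0.048 = 4.2408 mm^3/s
SE = 216 / 4.2408 = 50.9338 J/mm^3


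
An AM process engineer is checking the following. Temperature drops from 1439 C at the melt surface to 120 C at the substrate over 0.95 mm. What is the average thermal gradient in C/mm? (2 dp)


G = (1439-120)/0.95 = 1388.42 C/mm


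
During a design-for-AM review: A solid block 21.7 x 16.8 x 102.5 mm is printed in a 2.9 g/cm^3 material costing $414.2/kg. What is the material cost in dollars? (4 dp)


V = 21.7 * 16.8 * 102.5 = 37367.4 mm^3 = 37.3674 cm^3
Mass = 37.3674 * 2.9 / 1000 = 0.10836546 kg
Cost = 0.10836546 * 414.2 = 44.885 $


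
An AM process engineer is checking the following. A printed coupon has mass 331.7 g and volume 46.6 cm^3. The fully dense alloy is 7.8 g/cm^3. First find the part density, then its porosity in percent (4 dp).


rho_part = 331.7 / 46.6 = 7.11802575 g/cm^3
Porosity = (1 - 7.11802575/7.8)*100 = 8.7433 %


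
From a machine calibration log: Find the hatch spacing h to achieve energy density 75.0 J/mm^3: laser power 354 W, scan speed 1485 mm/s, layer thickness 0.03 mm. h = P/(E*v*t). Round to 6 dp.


h = 354 / (75.0*1485*0.03) = 0.105948 mm


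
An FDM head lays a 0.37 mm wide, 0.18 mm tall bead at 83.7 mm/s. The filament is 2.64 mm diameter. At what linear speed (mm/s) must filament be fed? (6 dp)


Q = 0.37 * 0.18 * 83.7 = 5.57442 mm^3/s
A_fil = pi*(2.64/2)^2 = 5.47391104 mm^2
v_feed = 5.57442 / 5.47391104 = 1.018361 mm/s


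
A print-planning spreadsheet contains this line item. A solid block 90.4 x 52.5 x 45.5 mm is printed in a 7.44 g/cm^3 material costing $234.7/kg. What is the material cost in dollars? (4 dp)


V = 90.4 * 52.5 * 45.5 = 215943.0 mm^3 = 215.943 cm^3
Mass = 215.943 * 7.44 / 1000 = 1.60661592 kg
Cost = 1.60661592 * 234.7 = 377.0728 $


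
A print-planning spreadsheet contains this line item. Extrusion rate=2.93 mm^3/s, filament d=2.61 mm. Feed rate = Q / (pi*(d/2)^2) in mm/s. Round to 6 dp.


A = pi*(2.61/2)^2 = 5.350211
v = 2.93 / 5.350211 = 0.547642 mm/s


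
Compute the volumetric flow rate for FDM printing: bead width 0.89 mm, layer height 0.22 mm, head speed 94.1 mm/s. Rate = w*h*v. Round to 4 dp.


Rate = 0.89 * 0.22 * 94.1 = 18.4248 mm^3/s


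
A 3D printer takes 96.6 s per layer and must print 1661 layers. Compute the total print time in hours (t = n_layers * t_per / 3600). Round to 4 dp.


t = 1661 * 96.6 / 3600 = 44.5702 hrs


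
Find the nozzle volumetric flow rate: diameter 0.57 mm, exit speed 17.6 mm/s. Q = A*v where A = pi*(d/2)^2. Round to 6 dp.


A = pi*(0.57/2)^2 = 0.25517586 mm^2
Q = 0.25517586 * 17.6 = 4.491095 mm^3/s


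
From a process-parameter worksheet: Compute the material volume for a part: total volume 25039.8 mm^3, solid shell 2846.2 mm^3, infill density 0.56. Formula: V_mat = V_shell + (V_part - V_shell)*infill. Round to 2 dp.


V_infill = (25039.8 - 2846.2) * 0.56 = 12428.42
V_total = 2846.2 + 12428.42 = 15274.62 mm^3


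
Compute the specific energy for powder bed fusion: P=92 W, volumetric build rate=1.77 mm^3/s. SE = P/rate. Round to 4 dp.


SE = 92 / 1.77 = 51.9774 J/mm^3


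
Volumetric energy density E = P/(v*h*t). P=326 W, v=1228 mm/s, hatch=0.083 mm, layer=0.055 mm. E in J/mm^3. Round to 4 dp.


E = 326 / (1228*0.083*0.055) = 58.1538 J/mm^3


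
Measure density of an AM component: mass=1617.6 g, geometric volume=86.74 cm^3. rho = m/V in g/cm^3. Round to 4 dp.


rho = 1617.6 / 86.74 = 18.6488 g/cm^3


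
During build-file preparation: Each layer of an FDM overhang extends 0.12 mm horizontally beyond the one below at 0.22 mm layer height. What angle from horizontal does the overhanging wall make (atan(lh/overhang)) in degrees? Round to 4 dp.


angle = atan(0.22/0.12) = 61.3895 degrees


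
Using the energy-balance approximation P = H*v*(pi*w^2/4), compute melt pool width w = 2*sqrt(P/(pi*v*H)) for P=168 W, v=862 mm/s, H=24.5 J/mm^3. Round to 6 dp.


w = 2*sqrt(168/(pi*862*24.5)) = 0.100641 mm


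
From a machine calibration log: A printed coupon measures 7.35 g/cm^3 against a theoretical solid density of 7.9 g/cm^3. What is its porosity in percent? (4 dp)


Porosity = (1-7.35/7.9)*100 = 6.962 %


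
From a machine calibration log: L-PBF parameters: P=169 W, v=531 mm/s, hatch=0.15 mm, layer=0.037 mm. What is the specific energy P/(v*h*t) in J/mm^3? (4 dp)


Build rate = 531 * 0.15 * 0.037 = 2.94705 mm^3/s
SE = 169 / 2.94705 = 57.3455 J/mm^3


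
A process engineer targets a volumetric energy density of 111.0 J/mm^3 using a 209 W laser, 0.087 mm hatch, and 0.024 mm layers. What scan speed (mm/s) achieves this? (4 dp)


v = 209 / (111.0*0.087*0.024) = 901.7638 mm/s


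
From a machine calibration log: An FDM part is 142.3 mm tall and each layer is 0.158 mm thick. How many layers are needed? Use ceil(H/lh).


Layers = ceil(142.3/0.158) = 901


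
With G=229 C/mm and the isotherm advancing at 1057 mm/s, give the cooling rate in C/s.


CR = 229 * 1057 = 242053 C/s


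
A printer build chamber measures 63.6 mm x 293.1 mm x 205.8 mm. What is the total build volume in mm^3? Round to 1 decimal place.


V = 63.6 * 293.1 * 205.8 = 3836350.7 mm^3


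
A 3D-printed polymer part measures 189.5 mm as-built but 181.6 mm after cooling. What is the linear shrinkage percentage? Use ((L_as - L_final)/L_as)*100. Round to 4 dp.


Shrinkage = ((189.5-181.6)/189.5)*100 = 4.1689 %


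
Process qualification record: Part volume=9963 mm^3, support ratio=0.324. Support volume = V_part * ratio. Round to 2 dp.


V_support = 9963 * 0.324 = 3228.01 mm^3


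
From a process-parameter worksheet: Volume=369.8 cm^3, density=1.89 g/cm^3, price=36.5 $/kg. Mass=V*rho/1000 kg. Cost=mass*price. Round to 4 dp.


Mass = 369.8*1.89/1000 = 0.698922 kg
Cost = 0.698922 * 36.5 = 25.5107 $


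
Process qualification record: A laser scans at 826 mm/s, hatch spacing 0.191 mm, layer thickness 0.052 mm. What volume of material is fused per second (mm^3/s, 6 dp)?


Rate = 826 * 0.191 * 0.052 = 8.203832 mm^3/s


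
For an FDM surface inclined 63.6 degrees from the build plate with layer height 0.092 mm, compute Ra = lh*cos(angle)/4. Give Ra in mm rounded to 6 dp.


Ra = 0.092 * cos(63.6) / 4 = 0.010227 mm


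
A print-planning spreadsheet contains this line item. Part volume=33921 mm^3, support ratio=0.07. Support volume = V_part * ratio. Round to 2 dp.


V_support = 33921 * 0.07 = 2374.47 mm^3


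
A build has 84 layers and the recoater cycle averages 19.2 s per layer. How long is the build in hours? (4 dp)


t = 84 * 19.2 / 3600 = 0.448 hrs


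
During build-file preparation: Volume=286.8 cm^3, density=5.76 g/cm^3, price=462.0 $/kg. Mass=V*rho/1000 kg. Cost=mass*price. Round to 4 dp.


Mass = 286.8*5.76/1000 = 1.651968 kg
Cost = 1.651968 * 462.0 = 763.2092 $


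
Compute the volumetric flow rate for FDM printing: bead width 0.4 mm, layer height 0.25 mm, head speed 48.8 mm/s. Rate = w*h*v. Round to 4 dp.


Rate = 0.4 * 0.25 * 48.8 = 4.88 mm^3/s


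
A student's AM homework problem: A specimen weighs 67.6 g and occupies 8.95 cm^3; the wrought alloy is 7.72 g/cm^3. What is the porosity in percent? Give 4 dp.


rho_part = 67.6 / 8.95 = 7.55307263 g/cm^3
Porosity = (1 - 7.55307263/7.72)*100 = 2.1623 %


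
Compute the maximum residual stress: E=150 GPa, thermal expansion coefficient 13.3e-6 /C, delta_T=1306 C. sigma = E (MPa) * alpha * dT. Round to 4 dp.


sigma = 150*1000 * 13.3e-6 * 1306 = 2605.47 MPa


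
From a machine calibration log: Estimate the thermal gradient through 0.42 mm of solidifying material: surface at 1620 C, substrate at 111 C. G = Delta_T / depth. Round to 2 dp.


G = (1620-111)/0.42 = 3592.86 C/mm


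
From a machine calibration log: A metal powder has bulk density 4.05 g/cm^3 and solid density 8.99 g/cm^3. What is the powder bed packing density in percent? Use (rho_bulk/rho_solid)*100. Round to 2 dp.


Packing = (4.05/8.99)*100 = 45.05 %


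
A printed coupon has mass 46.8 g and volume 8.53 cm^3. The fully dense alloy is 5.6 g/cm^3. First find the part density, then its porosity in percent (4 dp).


rho_part = 46.8 / 8.53 = 5.48651817 g/cm^3
Porosity = (1 - 5.48651817/5.6)*100 = 2.0265 %


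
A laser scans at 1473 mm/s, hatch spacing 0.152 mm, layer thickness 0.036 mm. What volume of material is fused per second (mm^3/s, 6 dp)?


Rate = 1473 * 0.152 * 0.036 = 8.060256 mm^3/s


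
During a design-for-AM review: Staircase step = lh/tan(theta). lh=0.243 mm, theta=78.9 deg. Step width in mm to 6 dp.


step = 0.243 / tan(78.9) = 0.047675 mm


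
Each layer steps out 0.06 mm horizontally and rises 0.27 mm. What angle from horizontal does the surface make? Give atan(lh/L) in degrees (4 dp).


angle = atan(0.27/0.06) = 77.4712 degrees


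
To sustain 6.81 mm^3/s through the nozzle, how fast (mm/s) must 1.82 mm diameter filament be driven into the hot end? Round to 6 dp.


A = pi*(1.82/2)^2 = 2.601553
v = 6.81 / 2.601553 = 2.617667 mm/s


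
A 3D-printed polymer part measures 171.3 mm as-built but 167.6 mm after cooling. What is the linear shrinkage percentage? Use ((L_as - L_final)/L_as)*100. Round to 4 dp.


Shrinkage = ((171.3-167.6)/171.3)*100 = 2.16 %


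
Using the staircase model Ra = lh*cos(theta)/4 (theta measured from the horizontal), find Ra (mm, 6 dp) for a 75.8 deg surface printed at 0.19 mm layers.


Ra = 0.19 * cos(75.8) / 4 = 0.011652 mm


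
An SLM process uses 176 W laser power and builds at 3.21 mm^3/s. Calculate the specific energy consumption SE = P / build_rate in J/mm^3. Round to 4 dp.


SE = 176 / 3.21 = 54.8287 J/mm^3


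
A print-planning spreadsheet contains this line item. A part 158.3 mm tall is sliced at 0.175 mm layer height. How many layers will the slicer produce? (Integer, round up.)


Layers = ceil(158.3/0.175) = 905


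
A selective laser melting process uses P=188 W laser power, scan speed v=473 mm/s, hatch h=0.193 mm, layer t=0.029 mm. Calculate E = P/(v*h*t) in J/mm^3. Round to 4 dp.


E = 188 / (473*0.193*0.029) = 71.0136 J/mm^3


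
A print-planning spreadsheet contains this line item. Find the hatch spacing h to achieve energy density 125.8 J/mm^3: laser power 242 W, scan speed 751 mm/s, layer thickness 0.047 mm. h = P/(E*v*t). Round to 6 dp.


h = 242 / (125.8*751*0.047) = 0.0545 mm


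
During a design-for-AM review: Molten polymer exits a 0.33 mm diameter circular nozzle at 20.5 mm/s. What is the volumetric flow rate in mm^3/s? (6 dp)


A = pi*(0.33/2)^2 = 0.08552986 mm^2
Q = 0.08552986 * 20.5 = 1.753362 mm^3/s


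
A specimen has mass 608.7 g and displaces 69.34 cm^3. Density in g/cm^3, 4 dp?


rho = 608.7 / 69.34 = 8.7785 g/cm^3


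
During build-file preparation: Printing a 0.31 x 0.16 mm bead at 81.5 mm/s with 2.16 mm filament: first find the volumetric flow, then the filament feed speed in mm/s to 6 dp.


Q = 0.31 * 0.16 * 81.5 = 4.0424 mm^3/s
A_fil = pi*(2.16/2)^2 = 3.66435367 mm^2
v_feed = 4.0424 / 3.66435367 = 1.103169 mm/s


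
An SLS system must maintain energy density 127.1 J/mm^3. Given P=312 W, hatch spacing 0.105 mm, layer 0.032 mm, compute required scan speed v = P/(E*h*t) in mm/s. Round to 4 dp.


v = 312 / (127.1*0.105*0.032) = 730.5833 mm/s


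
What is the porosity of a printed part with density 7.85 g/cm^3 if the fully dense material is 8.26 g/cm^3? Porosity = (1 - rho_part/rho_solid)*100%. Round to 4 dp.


Porosity = (1-7.85/8.26)*100 = 4.9637 %


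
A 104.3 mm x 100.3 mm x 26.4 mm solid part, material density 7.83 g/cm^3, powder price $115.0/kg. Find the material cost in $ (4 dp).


V = 104.3 * 100.3 * 26.4 = 276178.056 mm^3 = 276.178056 cm^3
Mass = 276.178056 * 7.83 / 1000 = 2.16247418 kg
Cost = 2.16247418 * 115.0 = 248.6845 $


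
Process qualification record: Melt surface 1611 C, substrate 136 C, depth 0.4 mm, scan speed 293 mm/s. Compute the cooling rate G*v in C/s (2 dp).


G = (1611-136)/0.4 = 3687.5 C/mm
CR = 3687.5 * 293 = 1080437.5 C/s


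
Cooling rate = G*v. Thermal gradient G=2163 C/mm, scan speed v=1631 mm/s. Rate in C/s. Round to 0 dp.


CR = 2163 * 1631 = 3527853 C/s


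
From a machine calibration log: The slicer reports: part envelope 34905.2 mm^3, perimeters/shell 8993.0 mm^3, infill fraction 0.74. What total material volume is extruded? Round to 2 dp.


V_infill = (34905.2 - 8993.0) * 0.74 = 19175.03
V_total = 8993.0 + 19175.03 = 28168.03 mm^3


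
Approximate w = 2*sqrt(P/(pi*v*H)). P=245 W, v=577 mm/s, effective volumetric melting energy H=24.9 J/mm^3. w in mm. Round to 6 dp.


w = 2*sqrt(245/(pi*577*24.9)) = 0.14735 mm


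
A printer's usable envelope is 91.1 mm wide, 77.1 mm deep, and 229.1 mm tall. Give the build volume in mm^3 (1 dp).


V = 91.1 * 77.1 * 229.1 = 1609154.9 mm^3


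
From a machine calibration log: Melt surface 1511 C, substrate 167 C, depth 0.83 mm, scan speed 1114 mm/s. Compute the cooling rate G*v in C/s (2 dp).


G = (1511-167)/0.83 = 1619.27710843 C/mm
CR = 1619.27710843 * 1114 = 1803874.7 C/s


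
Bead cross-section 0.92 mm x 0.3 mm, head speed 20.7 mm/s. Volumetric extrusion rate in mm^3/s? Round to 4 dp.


Rate = 0.92 * 0.3 * 20.7 = 5.7132 mm^3/s


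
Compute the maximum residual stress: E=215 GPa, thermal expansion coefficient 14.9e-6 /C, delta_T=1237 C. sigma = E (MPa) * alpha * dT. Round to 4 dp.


sigma = 215*1000 * 14.9e-6 * 1237 = 3962.7295 MPa


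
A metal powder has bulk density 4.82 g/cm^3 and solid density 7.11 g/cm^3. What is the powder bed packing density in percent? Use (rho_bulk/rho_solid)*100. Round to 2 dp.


Packing = (4.82/7.11)*100 = 67.79 %


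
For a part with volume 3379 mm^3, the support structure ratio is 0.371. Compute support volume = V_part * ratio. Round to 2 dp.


V_support = 3379 * 0.371 = 1253.61 mm^3


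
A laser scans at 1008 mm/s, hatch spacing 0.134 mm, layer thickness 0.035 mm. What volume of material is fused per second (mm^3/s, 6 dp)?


Rate = 1008 * 0.134 * 0.035 = 4.72752 mm^3/s


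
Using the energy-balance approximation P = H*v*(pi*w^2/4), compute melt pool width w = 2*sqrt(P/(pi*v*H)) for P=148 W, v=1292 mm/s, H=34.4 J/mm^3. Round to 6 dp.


w = 2*sqrt(148/(pi*1292*34.4)) = 0.065114 mm


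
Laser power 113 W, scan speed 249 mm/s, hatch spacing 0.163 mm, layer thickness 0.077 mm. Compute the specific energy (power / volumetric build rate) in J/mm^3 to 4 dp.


Build rate = 249 * 0.163 * 0.077 = 3.125199 mm^3/s
SE = 113 / 3.125199 = 36.1577 J/mm^3


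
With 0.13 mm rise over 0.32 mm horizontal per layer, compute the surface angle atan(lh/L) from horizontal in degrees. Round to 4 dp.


angle = atan(0.13/0.32) = 22.1094 degrees


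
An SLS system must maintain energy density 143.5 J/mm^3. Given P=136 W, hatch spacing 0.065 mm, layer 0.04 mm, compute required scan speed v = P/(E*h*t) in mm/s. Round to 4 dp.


v = 136 / (143.5*0.065*0.04) = 364.5135 mm/s


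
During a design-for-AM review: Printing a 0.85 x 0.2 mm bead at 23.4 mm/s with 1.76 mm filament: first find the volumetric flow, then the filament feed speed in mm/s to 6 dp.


Q = 0.85 * 0.2 * 23.4 = 3.978 mm^3/s
A_fil = pi*(1.76/2)^2 = 2.43284935 mm^2
v_feed = 3.978 / 2.43284935 = 1.63512 mm/s


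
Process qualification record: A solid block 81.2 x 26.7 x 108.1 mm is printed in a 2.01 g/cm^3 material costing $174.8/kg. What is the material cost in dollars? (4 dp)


V = 81.2 * 26.7 * 108.1 = 234365.124 mm^3 = 234.365124 cm^3
Mass = 234.365124 * 2.01 / 1000 = 0.4710739 kg
Cost = 0.4710739 * 174.8 = 82.3437 $


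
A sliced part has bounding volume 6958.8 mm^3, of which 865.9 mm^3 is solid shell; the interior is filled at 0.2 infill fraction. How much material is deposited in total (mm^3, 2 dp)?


V_infill = (6958.8 - 865.9) * 0.2 = 1218.58
V_total = 865.9 + 1218.58 = 2084.48 mm^3


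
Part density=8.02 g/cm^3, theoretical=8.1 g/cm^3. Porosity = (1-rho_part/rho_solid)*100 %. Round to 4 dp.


Porosity = (1-8.02/8.1)*100 = 0.9877 %


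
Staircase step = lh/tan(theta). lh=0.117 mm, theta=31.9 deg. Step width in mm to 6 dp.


step = 0.117 / tan(31.9) = 0.187968 mm


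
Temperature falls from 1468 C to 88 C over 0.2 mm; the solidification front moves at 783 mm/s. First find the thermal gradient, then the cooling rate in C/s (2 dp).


G = (1468-88)/0.2 = 6900.0 C/mm
CR = 6900.0 * 783 = 5402700.0 C/s


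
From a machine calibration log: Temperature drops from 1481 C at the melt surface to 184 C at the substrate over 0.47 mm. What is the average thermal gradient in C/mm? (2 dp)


G = (1481-184)/0.47 = 2759.57 C/mm


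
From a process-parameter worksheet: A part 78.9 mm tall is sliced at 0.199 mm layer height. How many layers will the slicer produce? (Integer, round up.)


Layers = ceil(78.9/0.199) = 397


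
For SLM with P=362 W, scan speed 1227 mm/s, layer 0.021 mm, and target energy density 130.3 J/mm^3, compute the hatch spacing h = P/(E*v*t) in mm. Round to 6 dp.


h = 362 / (130.3*1227*0.021) = 0.10782 mm


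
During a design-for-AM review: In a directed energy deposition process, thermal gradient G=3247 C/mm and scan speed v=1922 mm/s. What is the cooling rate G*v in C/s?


CR = 3247 * 1922 = 6240734 C/s


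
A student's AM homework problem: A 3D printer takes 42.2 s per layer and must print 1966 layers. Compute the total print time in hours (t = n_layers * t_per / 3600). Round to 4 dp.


t = 1966 * 42.2 / 3600 = 23.0459 hrs


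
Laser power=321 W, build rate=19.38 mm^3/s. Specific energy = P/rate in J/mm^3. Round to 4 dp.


SE = 321 / 19.38 = 16.5635 J/mm^3


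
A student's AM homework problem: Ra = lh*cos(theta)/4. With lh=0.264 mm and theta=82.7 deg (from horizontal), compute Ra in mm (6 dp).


Ra = 0.264 * cos(82.7) / 4 = 0.008386 mm


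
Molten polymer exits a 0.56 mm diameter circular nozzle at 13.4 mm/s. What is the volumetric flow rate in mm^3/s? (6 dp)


A = pi*(0.56/2)^2 = 0.24630086 mm^2
Q = 0.24630086 * 13.4 = 3.300432 mm^3/s


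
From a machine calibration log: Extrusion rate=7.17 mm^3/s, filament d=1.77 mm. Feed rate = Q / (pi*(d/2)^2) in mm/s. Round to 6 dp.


A = pi*(1.77/2)^2 = 2.460574
v = 7.17 / 2.460574 = 2.913954 mm/s


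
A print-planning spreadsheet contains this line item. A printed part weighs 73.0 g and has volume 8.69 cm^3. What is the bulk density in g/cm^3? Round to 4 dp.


rho = 73.0 / 8.69 = 8.4005 g/cm^3


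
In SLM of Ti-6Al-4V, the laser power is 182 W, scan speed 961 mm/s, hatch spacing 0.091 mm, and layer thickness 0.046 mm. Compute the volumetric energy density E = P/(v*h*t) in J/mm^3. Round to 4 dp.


E = 182 / (961*0.091*0.046) = 45.2427 J/mm^3


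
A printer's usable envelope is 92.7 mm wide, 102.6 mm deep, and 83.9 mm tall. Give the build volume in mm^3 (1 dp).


V = 92.7 * 102.6 * 83.9 = 797974.6 mm^3


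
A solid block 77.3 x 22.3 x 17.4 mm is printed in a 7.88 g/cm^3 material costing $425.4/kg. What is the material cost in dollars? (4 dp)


V = 77.3 * 22.3 * 17.4 = 29993.946 mm^3 = 29.993946 cm^3
Mass = 29.993946 * 7.88 / 1000 = 0.23635229 kg
Cost = 0.23635229 * 425.4 = 100.5443 $


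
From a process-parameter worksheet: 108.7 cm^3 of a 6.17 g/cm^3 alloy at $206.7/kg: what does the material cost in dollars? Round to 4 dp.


Mass = 108.7*6.17/1000 = 0.670679 kg
Cost = 0.670679 * 206.7 = 138.6293 $


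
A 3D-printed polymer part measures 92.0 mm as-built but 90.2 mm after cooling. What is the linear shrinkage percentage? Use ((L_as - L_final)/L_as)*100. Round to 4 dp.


Shrinkage = ((92.0-90.2)/92.0)*100 = 1.9565 %


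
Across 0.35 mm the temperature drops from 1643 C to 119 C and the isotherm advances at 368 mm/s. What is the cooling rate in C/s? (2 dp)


G = (1643-119)/0.35 = 4354.28571429 C/mm
CR = 4354.28571429 * 368 = 1602377.14 C/s


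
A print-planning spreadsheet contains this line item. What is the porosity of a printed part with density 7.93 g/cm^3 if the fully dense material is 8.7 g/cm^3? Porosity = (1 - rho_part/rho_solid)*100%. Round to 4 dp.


Porosity = (1-7.93/8.7)*100 = 8.8506 %


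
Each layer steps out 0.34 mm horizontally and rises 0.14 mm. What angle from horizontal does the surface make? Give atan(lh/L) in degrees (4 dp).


angle = atan(0.14/0.34) = 22.3801 degrees


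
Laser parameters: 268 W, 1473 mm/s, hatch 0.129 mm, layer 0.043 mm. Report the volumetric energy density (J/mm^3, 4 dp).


E = 268 / (1473*0.129*0.043) = 32.8 J/mm^3


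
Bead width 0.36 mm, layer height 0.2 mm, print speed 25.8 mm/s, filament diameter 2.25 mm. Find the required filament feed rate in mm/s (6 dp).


Q = 0.36 * 0.2 * 25.8 = 1.8576 mm^3/s
A_fil = pi*(2.25/2)^2 = 3.9760782 mm^2
v_feed = 1.8576 / 3.9760782 = 0.467194 mm/s


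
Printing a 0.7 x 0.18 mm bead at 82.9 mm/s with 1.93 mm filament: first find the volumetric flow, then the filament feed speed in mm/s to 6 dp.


Q = 0.7 * 0.18 * 82.9 = 10.4454 mm^3/s
A_fil = pi*(1.93/2)^2 = 2.92552962 mm^2
v_feed = 10.4454 / 2.92552962 = 3.57043 mm/s


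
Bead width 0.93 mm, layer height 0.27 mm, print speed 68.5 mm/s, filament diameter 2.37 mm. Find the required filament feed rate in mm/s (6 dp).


Q = 0.93 * 0.27 * 68.5 = 17.20035 mm^3/s
A_fil = pi*(2.37/2)^2 = 4.41150294 mm^2
v_feed = 17.20035 / 4.41150294 = 3.898977 mm/s


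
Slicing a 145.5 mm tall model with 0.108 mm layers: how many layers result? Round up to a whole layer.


Layers = ceil(145.5/0.108) = 1348


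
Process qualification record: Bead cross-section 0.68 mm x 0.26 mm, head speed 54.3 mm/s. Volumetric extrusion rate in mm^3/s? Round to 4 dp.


Rate = 0.68 * 0.26 * 54.3 = 9.6002 mm^3/s


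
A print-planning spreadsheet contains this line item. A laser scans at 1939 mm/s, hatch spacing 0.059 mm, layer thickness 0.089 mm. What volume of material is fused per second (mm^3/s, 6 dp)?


Rate = 1939 * 0.059 * 0.089 = 10.181689 mm^3/s


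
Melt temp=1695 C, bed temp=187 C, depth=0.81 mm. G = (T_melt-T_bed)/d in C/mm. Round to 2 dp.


G = (1695-187)/0.81 = 1861.73 C/mm


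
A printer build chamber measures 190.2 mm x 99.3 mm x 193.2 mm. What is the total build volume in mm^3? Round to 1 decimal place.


V = 190.2 * 99.3 * 193.2 = 3648941.4 mm^3


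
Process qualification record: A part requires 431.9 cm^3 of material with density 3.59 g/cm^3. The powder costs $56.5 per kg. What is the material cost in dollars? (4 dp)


Mass = 431.9*3.59/1000 = 1.550521 kg
Cost = 1.550521 * 56.5 = 87.6044 $


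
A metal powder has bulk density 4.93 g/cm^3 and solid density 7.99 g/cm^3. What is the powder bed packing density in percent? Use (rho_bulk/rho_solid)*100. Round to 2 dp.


Packing = (4.93/7.99)*100 = 61.7 %


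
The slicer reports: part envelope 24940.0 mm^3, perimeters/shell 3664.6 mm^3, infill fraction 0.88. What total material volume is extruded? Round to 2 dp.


V_infill = (24940.0 - 3664.6) * 0.88 = 18722.35
V_total = 3664.6 + 18722.35 = 22386.95 mm^3


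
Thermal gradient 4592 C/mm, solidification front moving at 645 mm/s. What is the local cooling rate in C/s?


CR = 4592 * 645 = 2961840 C/s


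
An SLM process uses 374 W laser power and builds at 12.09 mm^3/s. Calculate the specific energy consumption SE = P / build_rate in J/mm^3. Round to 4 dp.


SE = 374 / 12.09 = 30.9347 J/mm^3


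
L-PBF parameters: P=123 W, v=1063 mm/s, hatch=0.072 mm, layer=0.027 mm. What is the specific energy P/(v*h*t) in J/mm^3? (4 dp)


Build rate = 1063 * 0.072 * 0.027 = 2.066472 mm^3/s
SE = 123 / 2.066472 = 59.5217 J/mm^3


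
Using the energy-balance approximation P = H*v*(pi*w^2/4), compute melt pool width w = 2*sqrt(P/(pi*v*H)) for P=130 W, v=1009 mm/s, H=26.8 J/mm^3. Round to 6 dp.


w = 2*sqrt(130/(pi*1009*26.8)) = 0.078237 mm


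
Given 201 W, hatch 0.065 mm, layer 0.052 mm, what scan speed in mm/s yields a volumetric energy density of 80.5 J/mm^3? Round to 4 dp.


v = 201 / (80.5*0.065*0.052) = 738.7262 mm/s


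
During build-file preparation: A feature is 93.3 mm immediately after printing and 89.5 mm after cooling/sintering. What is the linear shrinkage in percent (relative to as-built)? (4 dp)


Shrinkage = ((93.3-89.5)/93.3)*100 = 4.0729 %
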